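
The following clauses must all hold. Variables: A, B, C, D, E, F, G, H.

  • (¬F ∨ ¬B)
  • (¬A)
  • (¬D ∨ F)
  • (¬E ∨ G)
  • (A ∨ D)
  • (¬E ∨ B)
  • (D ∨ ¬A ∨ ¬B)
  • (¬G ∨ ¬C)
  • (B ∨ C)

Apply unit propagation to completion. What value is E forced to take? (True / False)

Unit clause (¬A) sets A = False.
(A ∨ D): since A = False, the clause reduces to (D). D = True.
(¬D ∨ F) with D = True leaves only F, so F = True.
From (¬B ∨ ¬F) and F = True: B = False.
From (B ∨ ¬E) and B = False: E = False.

False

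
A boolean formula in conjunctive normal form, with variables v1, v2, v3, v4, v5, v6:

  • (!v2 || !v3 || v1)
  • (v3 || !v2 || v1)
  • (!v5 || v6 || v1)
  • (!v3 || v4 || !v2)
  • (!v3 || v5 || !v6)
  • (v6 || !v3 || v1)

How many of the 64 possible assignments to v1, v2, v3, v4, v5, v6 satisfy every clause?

Split on v3, then v1.
  v3=T, v1=T: 9 of the 16 assignments to (v2,v4,v5,v6) work.
  v3=T, v1=F: remaining (v2,v4,v5,v6) ∈ {(F,F,T,T); (F,T,T,T)} — 2.
  v3=F, v1=T: v2, v4, v5, v6 free → 2^4 = 16.
  v3=F, v1=F: v4 free; 3 ways for (v2,v5,v6) × 2^1 = 6.
Total: 9 + 2 + 16 + 6 = 33.

33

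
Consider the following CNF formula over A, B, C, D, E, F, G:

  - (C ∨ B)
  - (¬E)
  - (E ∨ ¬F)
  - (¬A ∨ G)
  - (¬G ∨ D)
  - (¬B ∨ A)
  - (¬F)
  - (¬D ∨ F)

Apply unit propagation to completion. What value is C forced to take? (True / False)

Unit clause (¬E) sets E = False.
In (¬F ∨ E), E is now false; ¬F must hold, so F = False.
(F ∨ ¬D): since F = False, the clause reduces to (¬D). D = False.
In (D ∨ ¬G), D is now false; ¬G must hold, so G = False.
(G ∨ ¬A) with G = False leaves only ¬A, so A = False.
(¬B ∨ A): since A = False, the clause reduces to (¬B). B = False.
(C ∨ B): since B = False, the clause reduces to (C). C = True.

True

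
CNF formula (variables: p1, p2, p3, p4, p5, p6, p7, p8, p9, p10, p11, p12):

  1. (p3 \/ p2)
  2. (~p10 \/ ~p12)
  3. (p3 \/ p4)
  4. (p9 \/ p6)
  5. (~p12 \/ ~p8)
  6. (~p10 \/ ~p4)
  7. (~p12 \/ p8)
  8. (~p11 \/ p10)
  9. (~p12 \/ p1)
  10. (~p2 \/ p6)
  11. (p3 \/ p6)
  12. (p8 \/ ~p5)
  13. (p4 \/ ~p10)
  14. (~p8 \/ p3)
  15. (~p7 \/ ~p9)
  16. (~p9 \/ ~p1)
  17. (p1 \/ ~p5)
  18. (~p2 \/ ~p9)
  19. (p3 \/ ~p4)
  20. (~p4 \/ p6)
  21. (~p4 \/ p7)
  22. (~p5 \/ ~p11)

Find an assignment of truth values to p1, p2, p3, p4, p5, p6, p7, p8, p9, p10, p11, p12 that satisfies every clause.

p1=T  p2=T  p3=T  p4=F  p5=F  p6=T  p7=F  p8=T  p9=F  p10=F  p11=F  p12=F

p3 occurs only positively in the remaining clauses — set p3 = True.
Pure literal: p5 appears only negated; assign p5 = False.
Set p1 = True and propagate.
  then p9 is forced to False.
  then p6 is forced to True.
The remaining clauses are satisfied by p2 = True, p4 = False, p7 = False, p8 = True, p10 = False, p11 = False, p12 = False.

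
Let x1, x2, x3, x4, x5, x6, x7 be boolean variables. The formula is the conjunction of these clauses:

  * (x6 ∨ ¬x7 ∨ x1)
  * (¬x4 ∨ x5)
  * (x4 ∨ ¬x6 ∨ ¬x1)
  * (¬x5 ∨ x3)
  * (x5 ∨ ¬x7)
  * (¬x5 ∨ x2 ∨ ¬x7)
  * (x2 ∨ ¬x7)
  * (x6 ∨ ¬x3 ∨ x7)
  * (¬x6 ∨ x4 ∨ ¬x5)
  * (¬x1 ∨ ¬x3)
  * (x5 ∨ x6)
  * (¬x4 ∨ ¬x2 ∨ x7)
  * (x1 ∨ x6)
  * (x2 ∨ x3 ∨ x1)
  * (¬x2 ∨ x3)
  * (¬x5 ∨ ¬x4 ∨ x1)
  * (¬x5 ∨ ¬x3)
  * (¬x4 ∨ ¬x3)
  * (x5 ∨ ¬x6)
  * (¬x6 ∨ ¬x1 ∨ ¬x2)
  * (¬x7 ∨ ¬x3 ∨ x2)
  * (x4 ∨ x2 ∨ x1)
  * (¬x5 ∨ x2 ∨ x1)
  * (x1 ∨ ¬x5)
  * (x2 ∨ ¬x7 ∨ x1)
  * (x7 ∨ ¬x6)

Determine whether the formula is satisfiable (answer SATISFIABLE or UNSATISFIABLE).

UNSATISFIABLE

x1 = True:
  propagation gives x3=False, x5=False, x4=False, x6=False; an empty clause results — contradiction.
x1 = False:
  propagation gives x6=True, x5=True; an empty clause results — contradiction.
Every branch closes, so no satisfying assignment exists.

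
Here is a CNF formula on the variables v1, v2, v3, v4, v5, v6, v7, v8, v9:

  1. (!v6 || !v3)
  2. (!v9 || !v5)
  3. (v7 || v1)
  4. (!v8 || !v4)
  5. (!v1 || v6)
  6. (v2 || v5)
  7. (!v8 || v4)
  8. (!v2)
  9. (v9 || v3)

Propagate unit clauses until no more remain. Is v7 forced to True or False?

(!v2) is a unit clause: v2 = False.
(v5 || v2): since v2 = False, the clause reduces to (v5). v5 = True.
From (!v9 || !v5) and v5 = True: v9 = False.
In (v3 || v9), v9 is now false; v3 must hold, so v3 = True.
From (!v6 || !v3) and v3 = True: v6 = False.
From (v6 || !v1) and v6 = False: v1 = False.
In (v1 || v7), v1 is now false; v7 must hold, so v7 = True.

True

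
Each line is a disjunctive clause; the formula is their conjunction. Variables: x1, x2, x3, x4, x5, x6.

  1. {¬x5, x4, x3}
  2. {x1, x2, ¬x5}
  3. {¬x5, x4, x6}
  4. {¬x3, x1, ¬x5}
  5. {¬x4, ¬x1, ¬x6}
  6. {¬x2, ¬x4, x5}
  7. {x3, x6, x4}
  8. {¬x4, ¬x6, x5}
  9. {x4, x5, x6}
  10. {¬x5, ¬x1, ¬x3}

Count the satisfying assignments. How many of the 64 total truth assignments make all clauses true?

Split on x5, then x4.
  x5=1, x4=1: remaining (x1,x2,x3,x6) ∈ {(0,1,0,0); (0,1,0,1); (1,0,0,0); (1,1,0,0)} — 4.
  x5=1, x4=0: a clause becomes empty — 0.
  x5=0, x4=1: remaining (x1,x2,x3,x6) ∈ {(0,0,0,0); (0,0,1,0); (1,0,0,0); (1,0,1,0)} — 4.
  x5=0, x4=0: forces x6=1; x1, x2, x3 free → 2^3 = 8.
Total: 4 + 0 + 4 + 8 = 16.

16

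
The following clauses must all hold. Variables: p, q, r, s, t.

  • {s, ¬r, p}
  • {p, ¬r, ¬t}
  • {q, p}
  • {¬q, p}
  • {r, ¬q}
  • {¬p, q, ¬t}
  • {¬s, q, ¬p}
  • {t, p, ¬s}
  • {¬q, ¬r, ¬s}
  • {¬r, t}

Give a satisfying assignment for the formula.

p = T, q = F, r = F, s = F, t = F

Set p = True and propagate.
Set q = False and propagate.
  then t is forced to False.
  then s is forced to False.
  then r is forced to False.
Check each clause:
  1. {¬r, s, p} — p is true.
  2. {¬t, ¬r, p} — p is true.
  3. {p, q} — p is true.
  4. {¬q, p} — p is true.
  5. {r, ¬q} — ¬q is true.
  6. {q, ¬p, ¬t} — ¬t is true.
  7. {¬p, ¬s, q} — ¬s is true.
  8. {p, t, ¬s} — p is true.
  9. {¬r, ¬q, ¬s} — ¬s is true.
  10. {¬r, t} — ¬r is true.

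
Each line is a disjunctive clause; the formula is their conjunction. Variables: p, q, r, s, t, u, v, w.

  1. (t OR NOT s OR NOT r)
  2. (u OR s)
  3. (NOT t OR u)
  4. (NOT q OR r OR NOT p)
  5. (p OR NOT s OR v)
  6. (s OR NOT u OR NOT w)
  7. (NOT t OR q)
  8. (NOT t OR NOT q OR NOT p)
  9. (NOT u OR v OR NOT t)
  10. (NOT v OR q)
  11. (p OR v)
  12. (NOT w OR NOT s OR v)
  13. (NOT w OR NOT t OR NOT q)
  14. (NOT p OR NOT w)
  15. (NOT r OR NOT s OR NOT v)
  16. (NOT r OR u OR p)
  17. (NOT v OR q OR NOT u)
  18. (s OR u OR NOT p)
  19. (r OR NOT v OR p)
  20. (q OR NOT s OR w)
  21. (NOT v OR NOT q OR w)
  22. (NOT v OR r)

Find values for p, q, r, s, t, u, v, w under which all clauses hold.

p = T, q = F, r = F, s = F, t = F, u = T, v = F, w = F

Check each clause:
  1. (NOT r OR NOT s OR t) — NOT s is true.
  2. (s OR u) — u is true.
  3. (u OR NOT t) — NOT t is true.
  4. (NOT q OR NOT p OR r) — NOT q is true.
  5. (v OR NOT s OR p) — p is true.
  6. (s OR NOT w OR NOT u) — NOT w is true.
  7. (NOT t OR q) — NOT t is true.
  8. (NOT p OR NOT q OR NOT t) — NOT t is true.
  9. (NOT u OR NOT t OR v) — NOT t is true.
  10. (NOT v OR q) — NOT v is true.
  11. (v OR p) — p is true.
  12. (NOT w OR NOT s OR v) — NOT w is true.
  13. (NOT w OR NOT q OR NOT t) — NOT w is true.
  14. (NOT w OR NOT p) — NOT w is true.
  15. (NOT r OR NOT s OR NOT v) — NOT v is true.
  16. (p OR u OR NOT r) — p is true.
  17. (NOT u OR NOT v OR q) — NOT v is true.
  18. (u OR NOT p OR s) — u is true.
  19. (r OR NOT v OR p) — NOT v is true.
  20. (w OR NOT s OR q) — NOT s is true.
  21. (NOT q OR w OR NOT v) — NOT v is true.
  22. (r OR NOT v) — NOT v is true.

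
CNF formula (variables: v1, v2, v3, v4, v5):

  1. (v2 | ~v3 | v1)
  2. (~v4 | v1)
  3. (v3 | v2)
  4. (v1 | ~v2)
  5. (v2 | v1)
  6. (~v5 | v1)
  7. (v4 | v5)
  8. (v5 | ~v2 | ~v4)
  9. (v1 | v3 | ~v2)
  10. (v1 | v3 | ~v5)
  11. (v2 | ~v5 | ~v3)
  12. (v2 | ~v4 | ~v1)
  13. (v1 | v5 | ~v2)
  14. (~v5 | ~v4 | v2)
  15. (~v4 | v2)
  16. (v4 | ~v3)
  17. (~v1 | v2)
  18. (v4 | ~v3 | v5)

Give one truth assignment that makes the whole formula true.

v1=True, v2=True, v3=False, v4=False, v5=True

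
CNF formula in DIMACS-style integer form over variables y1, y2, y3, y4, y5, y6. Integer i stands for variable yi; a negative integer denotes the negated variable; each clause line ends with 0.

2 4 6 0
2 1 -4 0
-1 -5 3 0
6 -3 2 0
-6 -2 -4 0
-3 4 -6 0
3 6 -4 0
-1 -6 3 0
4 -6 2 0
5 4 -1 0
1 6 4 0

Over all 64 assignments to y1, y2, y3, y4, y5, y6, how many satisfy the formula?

9

Case analysis on y4 and y6:
  y4=T, y6=T: remaining (y1,y2,y3,y5) ∈ {(T,F,T,F); (T,F,T,T)} — 2.
  y4=T, y6=F: remaining (y1,y2,y3,y5) ∈ {(F,T,T,F); (F,T,T,T); (T,T,T,F); (T,T,T,T)} — 4.
  y4=F, y6=T: remaining (y1,y2,y3,y5) ∈ {(F,T,F,F); (F,T,F,T)} — 2.
  y4=F, y6=F: remaining (y1,y2,y3,y5) ∈ {(T,T,T,T)} — 1.
Total: 2 + 4 + 2 + 1 = 9.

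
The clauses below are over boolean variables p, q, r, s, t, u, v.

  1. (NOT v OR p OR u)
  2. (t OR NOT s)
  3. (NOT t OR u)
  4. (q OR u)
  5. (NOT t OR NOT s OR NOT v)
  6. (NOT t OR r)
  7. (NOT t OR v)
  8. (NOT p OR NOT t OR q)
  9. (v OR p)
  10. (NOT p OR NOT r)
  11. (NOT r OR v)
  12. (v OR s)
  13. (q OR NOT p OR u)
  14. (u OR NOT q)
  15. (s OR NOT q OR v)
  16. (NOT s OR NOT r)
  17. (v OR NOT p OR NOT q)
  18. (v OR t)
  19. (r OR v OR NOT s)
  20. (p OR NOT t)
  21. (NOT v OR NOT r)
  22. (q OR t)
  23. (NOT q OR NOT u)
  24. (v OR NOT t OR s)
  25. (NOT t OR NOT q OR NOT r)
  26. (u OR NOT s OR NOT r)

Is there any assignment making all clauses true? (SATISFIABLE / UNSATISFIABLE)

v = True:
  propagation gives r=False, t=False, s=False, q=True; an empty clause results — contradiction.
v = False:
  propagation gives t=False; an empty clause results — contradiction.
Every branch closes, so no satisfying assignment exists.

UNSATISFIABLE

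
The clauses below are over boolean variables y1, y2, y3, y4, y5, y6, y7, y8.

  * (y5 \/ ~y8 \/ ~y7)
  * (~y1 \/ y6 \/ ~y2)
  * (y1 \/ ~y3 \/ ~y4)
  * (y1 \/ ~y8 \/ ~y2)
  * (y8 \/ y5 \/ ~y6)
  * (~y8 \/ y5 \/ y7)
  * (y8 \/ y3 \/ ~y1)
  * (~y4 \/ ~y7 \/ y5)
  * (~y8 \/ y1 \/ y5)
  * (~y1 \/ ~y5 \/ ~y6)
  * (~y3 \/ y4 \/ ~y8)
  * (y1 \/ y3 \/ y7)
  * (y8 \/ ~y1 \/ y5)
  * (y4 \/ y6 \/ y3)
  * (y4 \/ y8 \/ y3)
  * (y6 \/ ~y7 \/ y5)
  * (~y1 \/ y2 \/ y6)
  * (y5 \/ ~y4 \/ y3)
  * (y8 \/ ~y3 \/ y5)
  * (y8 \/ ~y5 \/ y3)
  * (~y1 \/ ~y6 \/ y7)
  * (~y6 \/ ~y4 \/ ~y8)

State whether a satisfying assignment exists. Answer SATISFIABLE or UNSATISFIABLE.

SATISFIABLE

Set y1 = False and propagate.
Branch on y2: take y2 = False.
Try y3 = True.
  then y4 is forced to False.
  then y8 is forced to False.
  then y5 is forced to True.
y6, y7 are now unconstrained; take y6 = True, y7 = True.
Every clause has at least one true literal under this assignment.
So y1 = False, y2 = False, y3 = True, y4 = False, y5 = True, y6 = True, y7 = True, y8 = False is a satisfying assignment.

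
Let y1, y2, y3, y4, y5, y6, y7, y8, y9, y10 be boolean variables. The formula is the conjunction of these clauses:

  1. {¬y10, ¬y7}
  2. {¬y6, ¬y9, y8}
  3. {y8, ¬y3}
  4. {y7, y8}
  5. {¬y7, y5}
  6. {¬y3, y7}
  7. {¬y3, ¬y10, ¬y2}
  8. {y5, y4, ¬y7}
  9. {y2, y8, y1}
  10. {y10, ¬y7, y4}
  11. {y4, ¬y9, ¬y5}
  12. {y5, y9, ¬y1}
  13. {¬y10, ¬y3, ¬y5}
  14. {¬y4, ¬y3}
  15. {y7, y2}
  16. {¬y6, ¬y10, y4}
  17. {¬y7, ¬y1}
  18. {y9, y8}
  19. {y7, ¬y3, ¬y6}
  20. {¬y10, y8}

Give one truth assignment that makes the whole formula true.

y1 = 1  y2 = 1  y3 = 0  y4 = 0  y5 = 0  y6 = 0  y7 = 0  y8 = 1  y9 = 1  y10 = 0

Check each clause:
  1. {¬y7, ¬y10} — ¬y7 is true.
  2. {y8, ¬y9, ¬y6} — y8 is true.
  3. {y8, ¬y3} — y8 is true.
  4. {y7, y8} — y8 is true.
  5. {¬y7, y5} — ¬y7 is true.
  6. {¬y3, y7} — ¬y3 is true.
  7. {¬y3, ¬y10, ¬y2} — ¬y3 is true.
  8. {y4, ¬y7, y5} — ¬y7 is true.
  9. {y8, y1, y2} — y8 is true.
  10. {y4, ¬y7, y10} — ¬y7 is true.
  11. {y4, ¬y9, ¬y5} — ¬y5 is true.
  12. {y5, ¬y1, y9} — y9 is true.
  13. {¬y3, ¬y5, ¬y10} — ¬y5 is true.
  14. {¬y3, ¬y4} — ¬y4 is true.
  15. {y7, y2} — y2 is true.
  16. {¬y10, ¬y6, y4} — ¬y6 is true.
  17. {¬y7, ¬y1} — ¬y7 is true.
  18. {y9, y8} — y8 is true.
  19. {¬y6, ¬y3, y7} — ¬y6 is true.
  20. {y8, ¬y10} — y8 is true.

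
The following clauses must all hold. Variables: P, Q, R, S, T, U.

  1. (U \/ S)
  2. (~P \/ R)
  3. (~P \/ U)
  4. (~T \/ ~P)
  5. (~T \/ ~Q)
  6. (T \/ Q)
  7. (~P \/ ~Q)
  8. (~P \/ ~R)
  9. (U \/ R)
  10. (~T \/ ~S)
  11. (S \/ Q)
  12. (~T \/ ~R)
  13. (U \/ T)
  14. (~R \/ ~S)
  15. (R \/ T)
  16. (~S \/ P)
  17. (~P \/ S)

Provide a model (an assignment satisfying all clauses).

P = 0, Q = 1, R = 1, S = 0, T = 0, U = 1

Check each clause:
  1. (U \/ S) — U is true.
  2. (~P \/ R) — R is true.
  3. (U \/ ~P) — U is true.
  4. (~T \/ ~P) — ~T is true.
  5. (~Q \/ ~T) — ~T is true.
  6. (T \/ Q) — Q is true.
  7. (~P \/ ~Q) — ~P is true.
  8. (~R \/ ~P) — ~P is true.
  9. (U \/ R) — R is true.
  10. (~T \/ ~S) — ~T is true.
  11. (S \/ Q) — Q is true.
  12. (~R \/ ~T) — ~T is true.
  13. (T \/ U) — U is true.
  14. (~S \/ ~R) — ~S is true.
  15. (T \/ R) — R is true.
  16. (P \/ ~S) — ~S is true.
  17. (S \/ ~P) — ~P is true.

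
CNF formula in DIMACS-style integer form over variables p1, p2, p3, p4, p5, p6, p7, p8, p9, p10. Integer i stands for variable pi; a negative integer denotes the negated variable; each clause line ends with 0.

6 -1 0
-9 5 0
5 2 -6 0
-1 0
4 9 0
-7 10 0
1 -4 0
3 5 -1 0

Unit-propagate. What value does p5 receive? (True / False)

True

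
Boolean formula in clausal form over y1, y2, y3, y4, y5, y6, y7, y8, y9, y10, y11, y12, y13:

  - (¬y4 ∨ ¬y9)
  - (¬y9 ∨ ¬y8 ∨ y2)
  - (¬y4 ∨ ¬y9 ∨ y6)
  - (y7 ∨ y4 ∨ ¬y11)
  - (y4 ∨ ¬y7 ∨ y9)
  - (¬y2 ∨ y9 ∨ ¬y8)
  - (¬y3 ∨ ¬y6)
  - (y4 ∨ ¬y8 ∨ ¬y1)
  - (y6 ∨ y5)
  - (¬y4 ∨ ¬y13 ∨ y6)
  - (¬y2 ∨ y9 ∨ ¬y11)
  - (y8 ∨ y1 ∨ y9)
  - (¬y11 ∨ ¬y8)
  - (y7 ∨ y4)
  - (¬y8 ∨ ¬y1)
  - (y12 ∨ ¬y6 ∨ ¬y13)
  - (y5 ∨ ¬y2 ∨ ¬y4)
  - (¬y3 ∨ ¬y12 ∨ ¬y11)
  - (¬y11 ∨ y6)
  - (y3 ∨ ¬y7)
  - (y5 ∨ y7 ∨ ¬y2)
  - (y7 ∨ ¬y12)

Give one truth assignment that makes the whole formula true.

y1=1, y2=0, y3=1, y4=1, y5=1, y6=0, y7=1, y8=0, y9=0, y10=1, y11=0, y12=1, y13=0

Check each clause:
  1. (¬y4 ∨ ¬y9) — ¬y9 is true.
  2. (y2 ∨ ¬y8 ∨ ¬y9) — ¬y8 is true.
  3. (¬y4 ∨ ¬y9 ∨ y6) — ¬y9 is true.
  4. (¬y11 ∨ y7 ∨ y4) — y4 is true.
  5. (¬y7 ∨ y9 ∨ y4) — y4 is true.
  6. (y9 ∨ ¬y8 ∨ ¬y2) — ¬y8 is true.
  7. (¬y3 ∨ ¬y6) — ¬y6 is true.
  8. (¬y1 ∨ ¬y8 ∨ y4) — ¬y8 is true.
  9. (y6 ∨ y5) — y5 is true.
  10. (¬y13 ∨ y6 ∨ ¬y4) — ¬y13 is true.
  11. (y9 ∨ ¬y11 ∨ ¬y2) — ¬y11 is true.
  12. (y8 ∨ y1 ∨ y9) — y1 is true.
  13. (¬y8 ∨ ¬y11) — ¬y8 is true.
  14. (y4 ∨ y7) — y4 is true.
  15. (¬y8 ∨ ¬y1) — ¬y8 is true.
  16. (y12 ∨ ¬y13 ∨ ¬y6) — ¬y6 is true.
  17. (y5 ∨ ¬y4 ∨ ¬y2) — y5 is true.
  18. (¬y11 ∨ ¬y3 ∨ ¬y12) — ¬y11 is true.
  19. (y6 ∨ ¬y11) — ¬y11 is true.
  20. (¬y7 ∨ y3) — y3 is true.
  21. (y5 ∨ y7 ∨ ¬y2) — y5 is true.
  22. (¬y12 ∨ y7) — y7 is true.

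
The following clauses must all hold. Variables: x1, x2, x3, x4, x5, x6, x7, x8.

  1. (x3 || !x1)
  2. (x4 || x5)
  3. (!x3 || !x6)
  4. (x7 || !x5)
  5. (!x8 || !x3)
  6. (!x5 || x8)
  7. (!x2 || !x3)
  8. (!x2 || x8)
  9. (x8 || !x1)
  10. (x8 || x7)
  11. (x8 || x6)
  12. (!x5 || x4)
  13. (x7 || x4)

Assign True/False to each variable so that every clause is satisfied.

x1 = False, x2 = True, x3 = False, x4 = True, x5 = True, x6 = True, x7 = True, x8 = True

Check each clause:
  1. (x3 || !x1) — !x1 is true.
  2. (x4 || x5) — x4 is true.
  3. (!x6 || !x3) — !x3 is true.
  4. (x7 || !x5) — x7 is true.
  5. (!x3 || !x8) — !x3 is true.
  6. (x8 || !x5) — x8 is true.
  7. (!x3 || !x2) — !x3 is true.
  8. (!x2 || x8) — x8 is true.
  9. (!x1 || x8) — x8 is true.
  10. (x7 || x8) — x8 is true.
  11. (x6 || x8) — x8 is true.
  12. (!x5 || x4) — x4 is true.
  13. (x4 || x7) — x4 is true.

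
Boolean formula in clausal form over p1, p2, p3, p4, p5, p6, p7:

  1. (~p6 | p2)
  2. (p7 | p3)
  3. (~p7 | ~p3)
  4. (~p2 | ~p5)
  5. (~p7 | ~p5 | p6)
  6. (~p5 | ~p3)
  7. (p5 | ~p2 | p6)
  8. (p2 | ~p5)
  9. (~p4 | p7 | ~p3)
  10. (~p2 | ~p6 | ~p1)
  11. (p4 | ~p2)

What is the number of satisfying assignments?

7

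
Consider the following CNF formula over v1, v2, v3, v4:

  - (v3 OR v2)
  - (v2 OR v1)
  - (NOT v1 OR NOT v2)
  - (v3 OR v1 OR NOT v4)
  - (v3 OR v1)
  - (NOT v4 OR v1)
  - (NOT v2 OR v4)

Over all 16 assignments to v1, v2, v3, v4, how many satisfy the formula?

2

Satisfying assignments:
  v1=T v2=F v3=T v4=F
  v1=T v2=F v3=T v4=T
That's 2 in total.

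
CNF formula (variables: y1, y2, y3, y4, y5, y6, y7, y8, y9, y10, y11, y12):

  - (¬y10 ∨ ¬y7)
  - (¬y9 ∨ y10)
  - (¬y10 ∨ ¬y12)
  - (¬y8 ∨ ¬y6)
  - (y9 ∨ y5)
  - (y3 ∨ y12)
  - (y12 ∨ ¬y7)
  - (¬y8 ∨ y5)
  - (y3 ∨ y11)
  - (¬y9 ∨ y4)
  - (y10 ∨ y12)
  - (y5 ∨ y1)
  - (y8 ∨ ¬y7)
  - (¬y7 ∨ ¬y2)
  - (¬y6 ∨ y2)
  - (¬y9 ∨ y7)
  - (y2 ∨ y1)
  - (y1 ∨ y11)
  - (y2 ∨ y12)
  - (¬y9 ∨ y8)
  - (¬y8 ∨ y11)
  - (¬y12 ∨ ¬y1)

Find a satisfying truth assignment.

Pure literal: y3 appears only positively; assign y3 = True.
y5 occurs only positively in the remaining clauses — set y5 = True.
Branch on y1: take y1 = False.
  then y2 is forced to True.
  then y7 is forced to False.
  then y9 is forced to False.
  then y11 is forced to True.
The remaining clauses are satisfied by y4 = False, y6 = False, y8 = False, y10 = False, y12 = True.
Every clause has at least one true literal under this assignment.
Check each clause:
  1. (¬y7 ∨ ¬y10) — ¬y7 is true.
  2. (¬y9 ∨ y10) — ¬y9 is true.
  3. (¬y10 ∨ ¬y12) — ¬y10 is true.
  4. (¬y6 ∨ ¬y8) — ¬y8 is true.
  5. (y9 ∨ y5) — y5 is true.
  6. (y3 ∨ y12) — y3 is true.
  7. (¬y7 ∨ y12) — ¬y7 is true.
  8. (y5 ∨ ¬y8) — ¬y8 is true.
  9. (y3 ∨ y11) — y3 is true.
  10. (¬y9 ∨ y4) — ¬y9 is true.
  11. (y10 ∨ y12) — y12 is true.
  12. (y5 ∨ y1) — y5 is true.
  13. (¬y7 ∨ y8) — ¬y7 is true.
  14. (¬y2 ∨ ¬y7) — ¬y7 is true.
  15. (¬y6 ∨ y2) — y2 is true.
  16. (¬y9 ∨ y7) — ¬y9 is true.
  17. (y1 ∨ y2) — y2 is true.
  18. (y11 ∨ y1) — y11 is true.
  19. (y2 ∨ y12) — y2 is true.
  20. (y8 ∨ ¬y9) — ¬y9 is true.
  21. (y11 ∨ ¬y8) — ¬y8 is true.
  22. (¬y12 ∨ ¬y1) — ¬y1 is true.

y1=False  y2=True  y3=True  y4=False  y5=True  y6=False  y7=False  y8=False  y9=False  y10=False  y11=True  y12=True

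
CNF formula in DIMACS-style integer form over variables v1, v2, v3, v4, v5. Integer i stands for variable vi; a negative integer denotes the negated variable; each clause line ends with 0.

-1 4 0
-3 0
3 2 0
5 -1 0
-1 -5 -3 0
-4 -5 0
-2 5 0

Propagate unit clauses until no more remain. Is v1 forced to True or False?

False

Unit clause (~v3) sets v3 = False.
(v3 \/ v2): since v3 = False, the clause reduces to (v2). v2 = True.
In (v5 \/ ~v2), ~v2 is now false; v5 must hold, so v5 = True.
(~v4 \/ ~v5) with v5 = True leaves only ~v4, so v4 = False.
(v4 \/ ~v1) with v4 = False leaves only ~v1, so v1 = False.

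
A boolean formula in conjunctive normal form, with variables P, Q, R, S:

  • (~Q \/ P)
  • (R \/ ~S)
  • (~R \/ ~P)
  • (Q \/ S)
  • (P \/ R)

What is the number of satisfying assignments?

2

The models are:
  P=F Q=F R=T S=T
  P=T Q=T R=F S=F
Count: 2.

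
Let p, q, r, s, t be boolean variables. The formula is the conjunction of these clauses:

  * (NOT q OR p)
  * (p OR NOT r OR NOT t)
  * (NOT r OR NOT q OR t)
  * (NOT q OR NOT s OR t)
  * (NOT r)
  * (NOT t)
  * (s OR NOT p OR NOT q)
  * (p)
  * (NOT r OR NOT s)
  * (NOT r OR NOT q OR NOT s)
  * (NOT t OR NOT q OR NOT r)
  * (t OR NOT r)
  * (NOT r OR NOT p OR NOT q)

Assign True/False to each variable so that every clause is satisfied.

p=T, q=F, r=F, s=F, t=F

Check each clause:
  1. (NOT q OR p) — p is true.
  2. (NOT t OR p OR NOT r) — p is true.
  3. (t OR NOT r OR NOT q) — NOT r is true.
  4. (NOT s OR t OR NOT q) — NOT s is true.
  5. (NOT r) — NOT r is true.
  6. (NOT t) — NOT t is true.
  7. (NOT p OR NOT q OR s) — NOT q is true.
  8. (p) — p is true.
  9. (NOT s OR NOT r) — NOT s is true.
  10. (NOT s OR NOT q OR NOT r) — NOT s is true.
  11. (NOT q OR NOT r OR NOT t) — NOT t is true.
  12. (t OR NOT r) — NOT r is true.
  13. (NOT q OR NOT p OR NOT r) — NOT r is true.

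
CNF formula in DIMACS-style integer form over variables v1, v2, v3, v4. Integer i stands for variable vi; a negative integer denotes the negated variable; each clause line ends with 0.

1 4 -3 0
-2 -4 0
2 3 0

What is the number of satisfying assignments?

6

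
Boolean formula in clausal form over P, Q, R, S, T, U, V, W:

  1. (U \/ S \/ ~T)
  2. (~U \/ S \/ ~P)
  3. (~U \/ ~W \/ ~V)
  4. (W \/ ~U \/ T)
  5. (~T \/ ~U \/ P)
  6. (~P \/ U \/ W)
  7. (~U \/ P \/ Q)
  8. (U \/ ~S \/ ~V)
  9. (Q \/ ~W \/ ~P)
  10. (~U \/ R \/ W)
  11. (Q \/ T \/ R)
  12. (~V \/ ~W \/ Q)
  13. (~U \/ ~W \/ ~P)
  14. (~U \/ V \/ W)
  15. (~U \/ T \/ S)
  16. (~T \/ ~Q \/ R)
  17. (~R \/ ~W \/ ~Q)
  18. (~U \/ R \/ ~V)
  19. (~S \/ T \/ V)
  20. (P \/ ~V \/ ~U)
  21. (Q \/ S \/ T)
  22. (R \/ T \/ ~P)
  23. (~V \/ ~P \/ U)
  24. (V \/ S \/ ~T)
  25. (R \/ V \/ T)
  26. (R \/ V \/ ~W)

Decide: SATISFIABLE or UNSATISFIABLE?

SATISFIABLE

Try P = False.
The remaining clauses are satisfied by Q = True, R = True, S = False, T = False, U = False, V = True, W = False.
So P = 0, Q = 1, R = 1, S = 0, T = 0, U = 0, V = 1, W = 0 is a satisfying assignment.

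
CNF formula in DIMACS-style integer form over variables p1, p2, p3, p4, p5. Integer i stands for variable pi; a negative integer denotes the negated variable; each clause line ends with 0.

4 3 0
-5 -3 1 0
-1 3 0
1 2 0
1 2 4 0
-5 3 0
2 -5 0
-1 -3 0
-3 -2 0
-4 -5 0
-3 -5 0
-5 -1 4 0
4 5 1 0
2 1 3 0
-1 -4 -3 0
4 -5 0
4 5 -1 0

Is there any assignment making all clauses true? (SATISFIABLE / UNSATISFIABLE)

Try p1 = False.
  then p2 is forced to True.
  then p3 is forced to False.
  then p4 is forced to True.
  then p5 is forced to False.
Every clause has at least one true literal under this assignment.
So p1=False, p2=True, p3=False, p4=True, p5=False is a satisfying assignment.

SATISFIABLE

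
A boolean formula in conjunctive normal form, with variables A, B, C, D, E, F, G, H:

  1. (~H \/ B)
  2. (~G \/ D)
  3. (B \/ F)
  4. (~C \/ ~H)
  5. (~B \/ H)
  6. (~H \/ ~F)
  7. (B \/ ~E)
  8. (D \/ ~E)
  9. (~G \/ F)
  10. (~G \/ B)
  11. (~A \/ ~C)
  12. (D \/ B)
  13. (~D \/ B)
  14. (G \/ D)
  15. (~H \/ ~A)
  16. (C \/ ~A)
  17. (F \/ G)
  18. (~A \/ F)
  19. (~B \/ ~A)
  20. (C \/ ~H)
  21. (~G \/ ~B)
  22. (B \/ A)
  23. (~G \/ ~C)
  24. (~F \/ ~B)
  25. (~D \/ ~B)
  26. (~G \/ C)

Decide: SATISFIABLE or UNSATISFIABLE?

UNSATISFIABLE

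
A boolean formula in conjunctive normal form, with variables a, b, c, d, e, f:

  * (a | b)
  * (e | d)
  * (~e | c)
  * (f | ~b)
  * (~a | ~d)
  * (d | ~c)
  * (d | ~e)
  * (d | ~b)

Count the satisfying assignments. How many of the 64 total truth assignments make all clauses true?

3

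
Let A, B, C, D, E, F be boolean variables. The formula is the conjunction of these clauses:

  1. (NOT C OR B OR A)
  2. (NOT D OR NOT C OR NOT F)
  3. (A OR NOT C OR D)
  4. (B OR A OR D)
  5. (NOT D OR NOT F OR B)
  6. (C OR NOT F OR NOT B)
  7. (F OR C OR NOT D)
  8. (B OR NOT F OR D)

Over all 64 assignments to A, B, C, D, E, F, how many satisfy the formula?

18

Case analysis on D and B:
  D=T, B=T: remaining (A,C,E,F) ∈ {(F,T,F,F); (F,T,T,F); (T,T,F,F); (T,T,T,F)} — 4.
  D=T, B=F: remaining (A,C,E,F) ∈ {(T,T,F,F); (T,T,T,F)} — 2.
  D=F, B=T: E free; 4 ways for (A,C,F) × 2^1 = 8.
  D=F, B=F: remaining (A,C,E,F) ∈ {(T,F,F,F); (T,F,T,F); (T,T,F,F); (T,T,T,F)} — 4.
Total: 4 + 2 + 8 + 4 = 18.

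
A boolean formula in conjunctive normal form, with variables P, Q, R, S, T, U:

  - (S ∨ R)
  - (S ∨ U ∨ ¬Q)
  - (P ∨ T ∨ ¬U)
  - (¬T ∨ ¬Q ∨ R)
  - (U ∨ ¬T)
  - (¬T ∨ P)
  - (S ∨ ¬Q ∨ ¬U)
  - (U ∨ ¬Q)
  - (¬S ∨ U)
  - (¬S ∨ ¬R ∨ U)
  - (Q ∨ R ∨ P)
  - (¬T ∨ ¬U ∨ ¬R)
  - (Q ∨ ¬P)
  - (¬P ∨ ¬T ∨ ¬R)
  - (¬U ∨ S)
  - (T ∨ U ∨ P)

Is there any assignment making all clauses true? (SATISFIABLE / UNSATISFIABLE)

SATISFIABLE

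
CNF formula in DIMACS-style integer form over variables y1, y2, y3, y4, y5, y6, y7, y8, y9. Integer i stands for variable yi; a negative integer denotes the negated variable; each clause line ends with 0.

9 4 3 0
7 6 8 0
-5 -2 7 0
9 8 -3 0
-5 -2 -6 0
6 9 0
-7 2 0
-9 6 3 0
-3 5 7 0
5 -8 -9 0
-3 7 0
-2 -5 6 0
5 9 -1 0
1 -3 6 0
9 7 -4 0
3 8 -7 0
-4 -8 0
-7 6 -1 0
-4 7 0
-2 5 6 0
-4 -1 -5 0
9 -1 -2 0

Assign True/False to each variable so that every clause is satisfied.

y1=True, y2=True, y3=False, y4=False, y5=False, y6=True, y7=False, y8=False, y9=True

Check each clause:
  1. (y9 OR y3 OR y4) — y9 is true.
  2. (y7 OR y6 OR y8) — y6 is true.
  3. (NOT y5 OR y7 OR NOT y2) — NOT y5 is true.
  4. (y9 OR y8 OR NOT y3) — y9 is true.
  5. (NOT y6 OR NOT y2 OR NOT y5) — NOT y5 is true.
  6. (y9 OR y6) — y9 is true.
  7. (y2 OR NOT y7) — NOT y7 is true.
  8. (y3 OR NOT y9 OR y6) — y6 is true.
  9. (y7 OR y5 OR NOT y3) — NOT y3 is true.
  10. (NOT y9 OR NOT y8 OR y5) — NOT y8 is true.
  11. (y7 OR NOT y3) — NOT y3 is true.
  12. (y6 OR NOT y2 OR NOT y5) — NOT y5 is true.
  13. (y5 OR NOT y1 OR y9) — y9 is true.
  14. (y6 OR NOT y3 OR y1) — y1 is true.
  15. (y7 OR NOT y4 OR y9) — y9 is true.
  16. (NOT y7 OR y3 OR y8) — NOT y7 is true.
  17. (NOT y8 OR NOT y4) — NOT y8 is true.
  18. (NOT y7 OR NOT y1 OR y6) — NOT y7 is true.
  19. (y7 OR NOT y4) — NOT y4 is true.
  20. (y5 OR y6 OR NOT y2) — y6 is true.
  21. (NOT y4 OR NOT y1 OR NOT y5) — NOT y5 is true.
  22. (NOT y1 OR y9 OR NOT y2) — y9 is true.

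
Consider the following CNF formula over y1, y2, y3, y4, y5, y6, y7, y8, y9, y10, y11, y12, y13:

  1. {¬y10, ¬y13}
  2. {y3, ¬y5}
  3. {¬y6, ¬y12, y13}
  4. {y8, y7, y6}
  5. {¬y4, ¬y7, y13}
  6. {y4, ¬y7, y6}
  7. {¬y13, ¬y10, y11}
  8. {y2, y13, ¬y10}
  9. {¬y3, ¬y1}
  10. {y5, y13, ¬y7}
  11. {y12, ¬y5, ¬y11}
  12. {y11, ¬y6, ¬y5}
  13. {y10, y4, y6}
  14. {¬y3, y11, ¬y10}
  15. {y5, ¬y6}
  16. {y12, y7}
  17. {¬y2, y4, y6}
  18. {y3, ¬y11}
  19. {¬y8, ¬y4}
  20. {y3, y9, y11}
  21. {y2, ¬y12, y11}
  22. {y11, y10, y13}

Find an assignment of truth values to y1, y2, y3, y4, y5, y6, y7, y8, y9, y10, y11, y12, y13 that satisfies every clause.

y1=False  y2=True  y3=True  y4=True  y5=False  y6=False  y7=True  y8=False  y9=False  y10=False  y11=True  y12=False  y13=True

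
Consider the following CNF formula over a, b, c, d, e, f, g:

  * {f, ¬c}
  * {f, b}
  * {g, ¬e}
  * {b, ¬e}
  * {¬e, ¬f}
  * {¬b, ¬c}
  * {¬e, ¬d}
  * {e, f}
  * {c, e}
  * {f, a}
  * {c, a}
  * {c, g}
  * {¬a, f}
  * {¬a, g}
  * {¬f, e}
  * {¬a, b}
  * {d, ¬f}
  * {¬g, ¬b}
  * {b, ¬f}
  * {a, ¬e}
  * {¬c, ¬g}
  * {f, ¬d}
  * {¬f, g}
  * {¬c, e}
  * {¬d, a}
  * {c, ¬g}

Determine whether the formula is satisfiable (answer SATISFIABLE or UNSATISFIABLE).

UNSATISFIABLE

f = True:
  propagation gives e=False; an empty clause results — contradiction.
f = False:
  propagation gives c=False, b=True, e=True, g=True; an empty clause results — contradiction.
Every branch closes, so no satisfying assignment exists.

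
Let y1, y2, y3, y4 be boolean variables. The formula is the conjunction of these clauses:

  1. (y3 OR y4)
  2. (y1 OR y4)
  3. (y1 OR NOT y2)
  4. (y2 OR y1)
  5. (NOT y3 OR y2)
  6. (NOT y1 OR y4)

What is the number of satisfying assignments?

Satisfying assignments:
  y1=1 y2=0 y3=0 y4=1
  y1=1 y2=1 y3=0 y4=1
  y1=1 y2=1 y3=1 y4=1
That's 3 in total.

3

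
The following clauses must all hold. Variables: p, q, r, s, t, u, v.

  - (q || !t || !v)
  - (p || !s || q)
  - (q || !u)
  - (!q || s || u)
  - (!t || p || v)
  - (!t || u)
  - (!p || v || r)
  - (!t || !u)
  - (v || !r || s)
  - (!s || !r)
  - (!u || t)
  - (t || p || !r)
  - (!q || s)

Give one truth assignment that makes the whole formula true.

p=F  q=T  r=F  s=T  t=F  u=F  v=F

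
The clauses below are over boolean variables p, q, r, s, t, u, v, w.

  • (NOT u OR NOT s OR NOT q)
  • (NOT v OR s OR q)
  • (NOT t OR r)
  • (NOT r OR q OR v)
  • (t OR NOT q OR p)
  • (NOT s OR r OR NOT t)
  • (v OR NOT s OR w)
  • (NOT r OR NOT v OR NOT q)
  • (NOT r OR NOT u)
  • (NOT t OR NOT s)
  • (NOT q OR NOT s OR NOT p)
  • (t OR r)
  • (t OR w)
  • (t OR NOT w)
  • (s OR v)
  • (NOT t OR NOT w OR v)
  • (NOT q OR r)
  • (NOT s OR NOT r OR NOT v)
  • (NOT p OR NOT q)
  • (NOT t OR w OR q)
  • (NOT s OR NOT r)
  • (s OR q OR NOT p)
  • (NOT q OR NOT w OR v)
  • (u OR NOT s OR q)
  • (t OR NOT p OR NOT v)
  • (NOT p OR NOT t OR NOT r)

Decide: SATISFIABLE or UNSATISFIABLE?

UNSATISFIABLE

q = True:
  propagation gives r=True, v=False, u=False, s=True; an empty clause results — contradiction.
q = False:
  t = True:
    propagation gives r=True, v=True, s=True; an empty clause results — contradiction.
  t = False:
    propagation gives r=True, v=True, s=True; an empty clause results — contradiction.
Every branch closes, so no satisfying assignment exists.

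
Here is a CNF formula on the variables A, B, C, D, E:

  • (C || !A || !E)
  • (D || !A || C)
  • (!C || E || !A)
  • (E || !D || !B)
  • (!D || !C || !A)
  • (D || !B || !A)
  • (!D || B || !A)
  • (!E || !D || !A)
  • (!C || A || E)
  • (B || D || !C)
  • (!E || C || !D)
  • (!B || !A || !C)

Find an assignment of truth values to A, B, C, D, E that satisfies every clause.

Branch on A: take A = False.
Branch on B: take B = False.
Try C = False.
For the remaining variables, D = False, E = False works.

A=F, B=F, C=F, D=F, E=F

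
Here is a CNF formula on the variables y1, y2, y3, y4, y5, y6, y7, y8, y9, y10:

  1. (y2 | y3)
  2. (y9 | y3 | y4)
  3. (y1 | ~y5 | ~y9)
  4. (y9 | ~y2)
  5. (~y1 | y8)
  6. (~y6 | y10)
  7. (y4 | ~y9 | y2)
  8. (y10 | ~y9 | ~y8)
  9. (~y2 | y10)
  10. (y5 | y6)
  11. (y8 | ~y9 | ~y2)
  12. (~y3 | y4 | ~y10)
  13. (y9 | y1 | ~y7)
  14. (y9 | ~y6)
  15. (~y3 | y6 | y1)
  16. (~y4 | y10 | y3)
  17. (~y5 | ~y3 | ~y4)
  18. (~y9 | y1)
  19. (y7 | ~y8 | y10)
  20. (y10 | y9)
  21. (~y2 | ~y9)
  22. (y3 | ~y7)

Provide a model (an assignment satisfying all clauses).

Branch on y1: take y1 = True.
  then y8 is forced to True.
Branch on y2: take y2 = False.
  then y3 is forced to True.
For the remaining variables, y4 = True, y5 = False, y6 = True, y7 = True, y9 = True, y10 = True works.
Check each clause:
  1. (y2 | y3) — y3 is true.
  2. (y4 | y9 | y3) — y9 is true.
  3. (~y9 | y1 | ~y5) — y1 is true.
  4. (~y2 | y9) — y9 is true.
  5. (~y1 | y8) — y8 is true.
  6. (y10 | ~y6) — y10 is true.
  7. (y2 | y4 | ~y9) — y4 is true.
  8. (~y9 | y10 | ~y8) — y10 is true.
  9. (~y2 | y10) — y10 is true.
  10. (y5 | y6) — y6 is true.
  11. (y8 | ~y9 | ~y2) — y8 is true.
  12. (~y10 | ~y3 | y4) — y4 is true.
  13. (~y7 | y1 | y9) — y1 is true.
  14. (~y6 | y9) — y9 is true.
  15. (y6 | ~y3 | y1) — y1 is true.
  16. (y10 | ~y4 | y3) — y10 is true.
  17. (~y4 | ~y5 | ~y3) — ~y5 is true.
  18. (~y9 | y1) — y1 is true.
  19. (~y8 | y7 | y10) — y10 is true.
  20. (y10 | y9) — y9 is true.
  21. (~y2 | ~y9) — ~y2 is true.
  22. (~y7 | y3) — y3 is true.

y1 = T, y2 = F, y3 = T, y4 = T, y5 = F, y6 = T, y7 = T, y8 = T, y9 = T, y10 = T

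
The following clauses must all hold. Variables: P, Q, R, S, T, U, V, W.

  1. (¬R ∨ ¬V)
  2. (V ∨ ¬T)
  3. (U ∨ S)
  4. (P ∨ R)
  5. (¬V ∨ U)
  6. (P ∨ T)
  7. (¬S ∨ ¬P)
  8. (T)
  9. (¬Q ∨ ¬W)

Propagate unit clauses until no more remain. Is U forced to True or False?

True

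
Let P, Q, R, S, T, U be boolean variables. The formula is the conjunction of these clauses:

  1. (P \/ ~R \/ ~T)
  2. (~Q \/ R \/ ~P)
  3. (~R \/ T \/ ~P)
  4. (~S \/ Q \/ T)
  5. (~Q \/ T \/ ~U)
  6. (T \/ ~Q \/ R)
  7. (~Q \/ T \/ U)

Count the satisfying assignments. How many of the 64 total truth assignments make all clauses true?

Case analysis on T and Q:
  T=T, Q=T: S, U free; 2 ways for (P,R) × 2^2 = 8.
  T=T, Q=F: S, U free; 3 ways for (P,R) × 2^2 = 12.
  T=F, Q=T: a clause becomes empty — 0.
  T=F, Q=F: U free; 3 ways for (P,R,S) × 2^1 = 6.
Total: 8 + 12 + 0 + 6 = 26.

26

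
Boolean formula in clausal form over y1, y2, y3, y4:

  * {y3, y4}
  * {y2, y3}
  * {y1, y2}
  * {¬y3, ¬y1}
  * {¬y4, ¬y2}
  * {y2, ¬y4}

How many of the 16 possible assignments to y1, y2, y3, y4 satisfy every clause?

The models are:
  y1=F y2=T y3=T y4=F
That's 1 in total.

1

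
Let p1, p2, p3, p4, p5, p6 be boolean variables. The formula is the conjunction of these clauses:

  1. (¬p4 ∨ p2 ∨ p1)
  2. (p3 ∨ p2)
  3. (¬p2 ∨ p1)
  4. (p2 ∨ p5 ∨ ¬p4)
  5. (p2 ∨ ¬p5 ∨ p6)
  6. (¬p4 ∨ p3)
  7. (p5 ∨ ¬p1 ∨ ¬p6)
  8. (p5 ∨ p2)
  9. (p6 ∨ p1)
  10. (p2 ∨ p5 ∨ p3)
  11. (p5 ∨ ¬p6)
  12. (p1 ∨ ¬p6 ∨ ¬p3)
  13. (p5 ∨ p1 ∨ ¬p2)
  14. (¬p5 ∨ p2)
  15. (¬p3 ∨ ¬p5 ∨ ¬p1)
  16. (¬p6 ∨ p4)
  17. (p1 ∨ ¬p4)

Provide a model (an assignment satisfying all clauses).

Branch on p1: take p1 = True.
The remaining clauses are satisfied by p2 = True, p3 = True, p4 = True, p5 = False, p6 = False.

p1 = T  p2 = T  p3 = T  p4 = T  p5 = F  p6 = F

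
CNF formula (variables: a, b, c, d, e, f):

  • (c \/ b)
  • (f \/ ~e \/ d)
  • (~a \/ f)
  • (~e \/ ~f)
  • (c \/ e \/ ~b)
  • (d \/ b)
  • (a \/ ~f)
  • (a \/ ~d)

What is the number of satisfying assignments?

4

Satisfying assignments:
  a=0 b=1 c=1 d=0 e=0 f=0
  a=1 b=0 c=1 d=1 e=0 f=1
  a=1 b=1 c=1 d=0 e=0 f=1
  a=1 b=1 c=1 d=1 e=0 f=1
That's 4 in total.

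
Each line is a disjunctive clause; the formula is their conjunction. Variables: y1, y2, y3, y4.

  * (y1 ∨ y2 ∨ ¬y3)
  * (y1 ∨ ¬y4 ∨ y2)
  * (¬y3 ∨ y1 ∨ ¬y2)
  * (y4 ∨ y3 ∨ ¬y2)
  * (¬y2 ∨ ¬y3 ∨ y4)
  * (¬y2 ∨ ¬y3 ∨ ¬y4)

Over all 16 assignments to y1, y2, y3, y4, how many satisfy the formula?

7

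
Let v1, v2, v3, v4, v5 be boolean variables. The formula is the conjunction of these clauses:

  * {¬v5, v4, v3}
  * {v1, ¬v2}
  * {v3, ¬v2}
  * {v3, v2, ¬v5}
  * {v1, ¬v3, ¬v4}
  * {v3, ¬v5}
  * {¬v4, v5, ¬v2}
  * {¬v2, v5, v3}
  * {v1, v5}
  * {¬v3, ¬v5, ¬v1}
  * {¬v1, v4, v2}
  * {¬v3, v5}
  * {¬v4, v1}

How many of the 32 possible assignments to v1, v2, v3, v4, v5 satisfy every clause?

2

The models are:
  v1=F v2=F v3=T v4=F v5=T
  v1=T v2=F v3=F v4=T v5=F
Count: 2.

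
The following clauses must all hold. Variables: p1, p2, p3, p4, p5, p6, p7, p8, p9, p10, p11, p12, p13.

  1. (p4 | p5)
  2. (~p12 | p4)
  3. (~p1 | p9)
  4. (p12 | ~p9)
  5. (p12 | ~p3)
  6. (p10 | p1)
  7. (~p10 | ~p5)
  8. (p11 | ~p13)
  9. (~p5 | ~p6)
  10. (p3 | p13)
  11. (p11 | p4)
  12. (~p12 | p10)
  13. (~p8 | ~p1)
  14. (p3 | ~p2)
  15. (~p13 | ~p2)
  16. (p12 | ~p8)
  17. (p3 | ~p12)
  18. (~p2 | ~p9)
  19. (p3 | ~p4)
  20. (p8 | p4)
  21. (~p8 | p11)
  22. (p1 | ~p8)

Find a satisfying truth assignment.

p2 occurs only negated in the remaining clauses — set p2 = False.
p6 occurs only negated in the remaining clauses — set p6 = False.
Branch on p1: take p1 = True.
  then p9 is forced to True.
  then p12 is forced to True.
  then p4 is forced to True.
  then p10 is forced to True.
  then p5 is forced to False.
  then p8 is forced to False.
  then p3 is forced to True.
Branch on p11: take p11 = True.
p7, p13 are now unconstrained; take p7 = False, p13 = True.

p1=T  p2=F  p3=T  p4=T  p5=F  p6=F  p7=F  p8=F  p9=T  p10=T  p11=T  p12=T  p13=T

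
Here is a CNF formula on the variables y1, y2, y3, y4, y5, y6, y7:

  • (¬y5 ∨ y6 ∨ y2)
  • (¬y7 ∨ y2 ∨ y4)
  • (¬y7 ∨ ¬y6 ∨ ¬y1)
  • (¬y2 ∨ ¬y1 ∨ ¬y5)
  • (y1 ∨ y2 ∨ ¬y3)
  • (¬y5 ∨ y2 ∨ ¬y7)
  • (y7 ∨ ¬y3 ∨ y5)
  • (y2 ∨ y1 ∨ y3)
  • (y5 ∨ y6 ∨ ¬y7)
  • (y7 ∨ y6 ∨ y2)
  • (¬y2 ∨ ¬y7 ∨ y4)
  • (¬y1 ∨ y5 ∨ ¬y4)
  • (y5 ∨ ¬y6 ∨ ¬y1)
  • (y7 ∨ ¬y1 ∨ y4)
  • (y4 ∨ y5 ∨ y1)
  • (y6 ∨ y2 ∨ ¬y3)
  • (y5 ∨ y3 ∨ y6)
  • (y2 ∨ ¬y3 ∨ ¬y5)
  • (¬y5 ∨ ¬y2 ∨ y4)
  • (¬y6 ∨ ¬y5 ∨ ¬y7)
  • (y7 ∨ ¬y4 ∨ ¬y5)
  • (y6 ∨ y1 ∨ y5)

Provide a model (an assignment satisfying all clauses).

y1=False, y2=True, y3=True, y4=True, y5=True, y6=False, y7=True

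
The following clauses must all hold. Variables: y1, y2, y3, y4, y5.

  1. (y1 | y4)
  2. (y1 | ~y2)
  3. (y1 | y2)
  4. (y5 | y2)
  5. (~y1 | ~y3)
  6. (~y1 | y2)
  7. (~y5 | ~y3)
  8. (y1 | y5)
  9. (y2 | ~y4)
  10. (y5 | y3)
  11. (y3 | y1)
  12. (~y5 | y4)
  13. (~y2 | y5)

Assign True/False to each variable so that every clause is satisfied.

y1=T  y2=T  y3=F  y4=T  y5=T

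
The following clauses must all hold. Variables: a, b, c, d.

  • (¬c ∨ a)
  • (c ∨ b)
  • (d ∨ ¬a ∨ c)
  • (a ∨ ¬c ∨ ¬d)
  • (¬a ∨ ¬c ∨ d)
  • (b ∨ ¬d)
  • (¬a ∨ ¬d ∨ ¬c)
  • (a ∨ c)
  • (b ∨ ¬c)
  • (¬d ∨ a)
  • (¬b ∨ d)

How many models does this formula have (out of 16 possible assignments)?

Satisfying assignments:
  a=1 b=1 c=0 d=1
That's 1 in total.

1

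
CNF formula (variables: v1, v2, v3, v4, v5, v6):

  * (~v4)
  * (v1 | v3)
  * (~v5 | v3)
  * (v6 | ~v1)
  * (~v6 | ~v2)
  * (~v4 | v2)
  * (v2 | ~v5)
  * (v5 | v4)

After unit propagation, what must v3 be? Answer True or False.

(~v4) is a unit clause: v4 = False.
(v4 | v5) with v4 = False leaves only v5, so v5 = True.
(v3 | ~v5): since v5 = True, the clause reduces to (v3). v3 = True.

True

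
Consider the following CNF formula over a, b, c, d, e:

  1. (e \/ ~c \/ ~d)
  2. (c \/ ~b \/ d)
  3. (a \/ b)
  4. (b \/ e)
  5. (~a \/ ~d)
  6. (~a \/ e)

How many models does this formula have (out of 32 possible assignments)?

8

Case analysis on a and b:
  a=T, b=T: remaining (c,d,e) ∈ {(T,F,T)} — 1.
  a=T, b=F: remaining (c,d,e) ∈ {(F,F,T); (T,F,T)} — 2.
  a=F, b=T: 5 of the 8 assignments to (c,d,e) work.
  a=F, b=F: a clause becomes empty — 0.
Total: 1 + 2 + 5 + 0 = 8.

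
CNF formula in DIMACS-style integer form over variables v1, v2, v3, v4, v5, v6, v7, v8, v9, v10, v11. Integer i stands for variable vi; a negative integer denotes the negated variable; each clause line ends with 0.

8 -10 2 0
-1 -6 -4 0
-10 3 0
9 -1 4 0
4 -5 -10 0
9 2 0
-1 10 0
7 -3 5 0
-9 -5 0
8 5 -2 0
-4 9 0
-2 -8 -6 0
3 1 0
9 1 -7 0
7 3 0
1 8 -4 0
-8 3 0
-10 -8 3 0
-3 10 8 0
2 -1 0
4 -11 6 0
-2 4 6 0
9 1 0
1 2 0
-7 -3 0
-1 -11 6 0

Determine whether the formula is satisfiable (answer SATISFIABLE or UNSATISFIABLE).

v1 = True:
  propagation gives v10=True, v3=True, v2=True, v7=False; an empty clause results — contradiction.
v1 = False:
  propagation gives v3=True, v9=True, v5=False, v7=True; an empty clause results — contradiction.
Every branch closes, so no satisfying assignment exists.

UNSATISFIABLE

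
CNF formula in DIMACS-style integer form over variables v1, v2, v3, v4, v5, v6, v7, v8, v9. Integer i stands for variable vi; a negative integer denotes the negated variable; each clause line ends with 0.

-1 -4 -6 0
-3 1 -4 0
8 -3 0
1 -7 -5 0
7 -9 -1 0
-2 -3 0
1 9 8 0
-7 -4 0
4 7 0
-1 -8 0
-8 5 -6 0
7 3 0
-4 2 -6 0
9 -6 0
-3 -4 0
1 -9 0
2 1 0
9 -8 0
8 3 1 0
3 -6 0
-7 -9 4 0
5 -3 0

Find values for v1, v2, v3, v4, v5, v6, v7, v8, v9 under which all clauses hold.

v1=True, v2=True, v3=False, v4=False, v5=False, v6=False, v7=True, v8=False, v9=False

v6 occurs only negated in the remaining clauses — set v6 = False.
Try v1 = True.
  then v8 is forced to False.
  then v3 is forced to False.
  then v7 is forced to True.
  then v4 is forced to False.
  then v9 is forced to False.
v2, v5 are now unconstrained; take v2 = True, v5 = False.
Check each clause:
  1. (NOT v4 OR NOT v1 OR NOT v6) — NOT v6 is true.
  2. (NOT v4 OR NOT v3 OR v1) — v1 is true.
  3. (NOT v3 OR v8) — NOT v3 is true.
  4. (v1 OR NOT v5 OR NOT v7) — NOT v5 is true.
  5. (NOT v9 OR NOT v1 OR v7) — NOT v9 is true.
  6. (NOT v2 OR NOT v3) — NOT v3 is true.
  7. (v1 OR v9 OR v8) — v1 is true.
  8. (NOT v7 OR NOT v4) — NOT v4 is true.
  9. (v7 OR v4) — v7 is true.
  10. (NOT v1 OR NOT v8) — NOT v8 is true.
  11. (NOT v6 OR NOT v8 OR v5) — NOT v8 is true.
  12. (v7 OR v3) — v7 is true.
  13. (v2 OR NOT v6 OR NOT v4) — v2 is true.
  14. (NOT v6 OR v9) — NOT v6 is true.
  15. (NOT v4 OR NOT v3) — NOT v4 is true.
  16. (v1 OR NOT v9) — v1 is true.
  17. (v1 OR v2) — v1 is true.
  18. (NOT v8 OR v9) — NOT v8 is true.
  19. (v3 OR v1 OR v8) — v1 is true.
  20. (NOT v6 OR v3) — NOT v6 is true.
  21. (NOT v7 OR NOT v9 OR v4) — NOT v9 is true.
  22. (NOT v3 OR v5) — NOT v3 is true.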